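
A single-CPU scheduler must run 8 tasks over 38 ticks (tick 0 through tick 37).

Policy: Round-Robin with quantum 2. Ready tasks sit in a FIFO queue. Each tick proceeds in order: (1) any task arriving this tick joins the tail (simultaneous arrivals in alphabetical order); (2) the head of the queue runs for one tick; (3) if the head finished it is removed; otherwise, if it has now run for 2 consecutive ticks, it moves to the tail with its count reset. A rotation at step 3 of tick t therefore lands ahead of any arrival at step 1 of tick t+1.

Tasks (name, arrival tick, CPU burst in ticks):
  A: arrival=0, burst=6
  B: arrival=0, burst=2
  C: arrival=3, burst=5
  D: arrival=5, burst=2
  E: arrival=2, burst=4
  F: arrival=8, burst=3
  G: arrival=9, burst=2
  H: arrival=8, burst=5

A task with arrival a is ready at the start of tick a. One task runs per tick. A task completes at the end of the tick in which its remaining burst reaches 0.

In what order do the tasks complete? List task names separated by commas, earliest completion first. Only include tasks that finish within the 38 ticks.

completion order = B, D, A, E, G, F, C, H

t=0: queue=[A,B] q_used=0 → run A
t=1: queue=[A,B] q_used=1 → run A
t=2: queue=[B,A,E] q_used=0 → run B
t=3: queue=[B,A,E,C] q_used=1 → run B
t=4: queue=[A,E,C] q_used=0 → run A
t=5: queue=[A,E,C,D] q_used=1 → run A
t=6: queue=[E,C,D,A] q_used=0 → run E
t=7: queue=[E,C,D,A] q_used=1 → run E
t=8: queue=[C,D,A,E,F,H] q_used=0 → run C
t=9: queue=[C,D,A,E,F,H,G] q_used=1 → run C
t=10: queue=[D,A,E,F,H,G,C] q_used=0 → run D
t=11: queue=[D,A,E,F,H,G,C] q_used=1 → run D
t=12: queue=[A,E,F,H,G,C] q_used=0 → run A
t=13: queue=[A,E,F,H,G,C] q_used=1 → run A
t=14: queue=[E,F,H,G,C] q_used=0 → run E
t=15: queue=[E,F,H,G,C] q_used=1 → run E
t=16: queue=[F,H,G,C] q_used=0 → run F
t=17: queue=[F,H,G,C] q_used=1 → run F
t=18: queue=[H,G,C,F] q_used=0 → run H
t=19: queue=[H,G,C,F] q_used=1 → run H
t=20: queue=[G,C,F,H] q_used=0 → run G
t=21: queue=[G,C,F,H] q_used=1 → run G
t=22: queue=[C,F,H] q_used=0 → run C
t=23: queue=[C,F,H] q_used=1 → run C
t=24: queue=[F,H,C] q_used=0 → run F
t=25: queue=[H,C] q_used=0 → run H
t=26: queue=[H,C] q_used=1 → run H
t=27: queue=[C,H] q_used=0 → run C
t=28: queue=[H] q_used=0 → run H
t=29: (idle)
t=30: (idle)
t=31: (idle)
t=32: (idle)
t=33: (idle)
t=34: (idle)
t=35: (idle)
t=36: (idle)
t=37: (idle)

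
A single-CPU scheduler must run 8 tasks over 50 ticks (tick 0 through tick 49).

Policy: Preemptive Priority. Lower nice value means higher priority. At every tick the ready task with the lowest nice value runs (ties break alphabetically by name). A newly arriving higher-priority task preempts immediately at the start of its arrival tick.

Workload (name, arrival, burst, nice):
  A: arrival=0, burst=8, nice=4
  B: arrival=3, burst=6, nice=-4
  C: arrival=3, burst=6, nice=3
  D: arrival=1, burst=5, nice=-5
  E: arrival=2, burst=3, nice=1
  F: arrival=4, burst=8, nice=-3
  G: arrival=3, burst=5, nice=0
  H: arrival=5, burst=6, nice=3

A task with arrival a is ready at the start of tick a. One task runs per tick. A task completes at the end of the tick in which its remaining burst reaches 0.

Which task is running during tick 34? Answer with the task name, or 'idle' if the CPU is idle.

t=0: ready={A} → run A
t=1: ready={A,D} → run D
t=2: ready={A,D,E} → run D
t=3: ready={A,B,C,D,E,G} → run D
t=4: ready={A,B,C,D,E,F,G} → run D
t=5: ready={A,B,C,D,E,F,G,H} → run D
t=6: ready={A,B,C,E,F,G,H} → run B
t=7: ready={A,B,C,E,F,G,H} → run B
t=8: ready={A,B,C,E,F,G,H} → run B
t=9: ready={A,B,C,E,F,G,H} → run B
t=10: ready={A,B,C,E,F,G,H} → run B
t=11: ready={A,B,C,E,F,G,H} → run B
t=12: ready={A,C,E,F,G,H} → run F
t=13: ready={A,C,E,F,G,H} → run F
t=14: ready={A,C,E,F,G,H} → run F
t=15: ready={A,C,E,F,G,H} → run F
t=16: ready={A,C,E,F,G,H} → run F
t=17: ready={A,C,E,F,G,H} → run F
t=18: ready={A,C,E,F,G,H} → run F
t=19: ready={A,C,E,F,G,H} → run F
t=20: ready={A,C,E,G,H} → run G
t=21: ready={A,C,E,G,H} → run G
t=22: ready={A,C,E,G,H} → run G
t=23: ready={A,C,E,G,H} → run G
t=24: ready={A,C,E,G,H} → run G
t=25: ready={A,C,E,H} → run E
t=26: ready={A,C,E,H} → run E
t=27: ready={A,C,E,H} → run E
t=28: ready={A,C,H} → run C
t=29: ready={A,C,H} → run C
t=30: ready={A,C,H} → run C
t=31: ready={A,C,H} → run C
t=32: ready={A,C,H} → run C
t=33: ready={A,C,H} → run C
t=34: ready={A,H} → run H
t=35: ready={A,H} → run H
t=36: ready={A,H} → run H
t=37: ready={A,H} → run H
t=38: ready={A,H} → run H
t=39: ready={A,H} → run H
t=40: ready={A} → run A
t=41: ready={A} → run A
t=42: ready={A} → run A
t=43: ready={A} → run A
t=44: ready={A} → run A
t=45: ready={A} → run A
t=46: ready={A} → run A
t=47: (idle)
t=48: (idle)
t=49: (idle)

running at tick 34 = H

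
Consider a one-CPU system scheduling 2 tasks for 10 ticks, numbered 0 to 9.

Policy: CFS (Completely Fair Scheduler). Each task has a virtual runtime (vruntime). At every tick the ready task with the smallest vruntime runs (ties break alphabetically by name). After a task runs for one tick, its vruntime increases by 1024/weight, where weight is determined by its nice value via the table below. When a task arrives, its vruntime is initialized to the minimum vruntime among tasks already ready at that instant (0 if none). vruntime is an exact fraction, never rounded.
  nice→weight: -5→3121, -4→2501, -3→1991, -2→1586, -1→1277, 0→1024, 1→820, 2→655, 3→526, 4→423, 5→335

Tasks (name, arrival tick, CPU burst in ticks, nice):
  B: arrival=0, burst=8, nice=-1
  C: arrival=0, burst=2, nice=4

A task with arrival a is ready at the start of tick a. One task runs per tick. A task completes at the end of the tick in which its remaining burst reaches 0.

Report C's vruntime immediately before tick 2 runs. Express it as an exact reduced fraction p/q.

vruntime(C, start of tick 2) = 1024/423

t=0: vr[B=0 C=0] → run B
t=1: vr[B=1024/1277 C=0] → run C
t=2: vr[B=1024/1277 C=1024/423] → run B
t=3: vr[B=2048/1277 C=1024/423] → run B
t=4: vr[B=3072/1277 C=1024/423] → run B
t=5: vr[B=4096/1277 C=1024/423] → run C
t=6: vr[B=4096/1277] → run B
t=7: vr[B=5120/1277] → run B
t=8: vr[B=6144/1277] → run B
t=9: vr[B=7168/1277] → run B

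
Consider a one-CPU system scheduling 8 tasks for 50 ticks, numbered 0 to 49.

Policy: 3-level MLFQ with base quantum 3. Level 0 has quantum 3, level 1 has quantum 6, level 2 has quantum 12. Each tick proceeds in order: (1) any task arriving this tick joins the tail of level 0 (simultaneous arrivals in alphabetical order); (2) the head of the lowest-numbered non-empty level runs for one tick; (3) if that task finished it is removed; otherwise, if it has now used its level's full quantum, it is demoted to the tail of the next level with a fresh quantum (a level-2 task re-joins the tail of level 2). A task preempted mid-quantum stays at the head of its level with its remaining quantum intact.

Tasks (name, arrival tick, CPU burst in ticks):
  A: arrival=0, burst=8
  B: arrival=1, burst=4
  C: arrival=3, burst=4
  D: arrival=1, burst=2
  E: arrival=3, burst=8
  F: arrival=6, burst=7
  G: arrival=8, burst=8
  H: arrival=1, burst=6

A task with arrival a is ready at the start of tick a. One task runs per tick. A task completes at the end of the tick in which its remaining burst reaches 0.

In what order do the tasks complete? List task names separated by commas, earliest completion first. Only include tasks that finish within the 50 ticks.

completion order = D, A, B, H, C, E, F, G

t=0: L0/L1/L2 = A/-/- → run A
t=1: L0/L1/L2 = ABDH/-/- → run A
t=2: L0/L1/L2 = ABDH/-/- → run A
t=3: L0/L1/L2 = BDHCE/A/- → run B
t=4: L0/L1/L2 = BDHCE/A/- → run B
t=5: L0/L1/L2 = BDHCE/A/- → run B
t=6: L0/L1/L2 = DHCEF/AB/- → run D
t=7: L0/L1/L2 = DHCEF/AB/- → run D
t=8: L0/L1/L2 = HCEFG/AB/- → run H
t=9: L0/L1/L2 = HCEFG/AB/- → run H
t=10: L0/L1/L2 = HCEFG/AB/- → run H
t=11: L0/L1/L2 = CEFG/ABH/- → run C
t=12: L0/L1/L2 = CEFG/ABH/- → run C
t=13: L0/L1/L2 = CEFG/ABH/- → run C
t=14: L0/L1/L2 = EFG/ABHC/- → run E
t=15: L0/L1/L2 = EFG/ABHC/- → run E
t=16: L0/L1/L2 = EFG/ABHC/- → run E
t=17: L0/L1/L2 = FG/ABHCE/- → run F
t=18: L0/L1/L2 = FG/ABHCE/- → run F
t=19: L0/L1/L2 = FG/ABHCE/- → run F
t=20: L0/L1/L2 = G/ABHCEF/- → run G
t=21: L0/L1/L2 = G/ABHCEF/- → run G
t=22: L0/L1/L2 = G/ABHCEF/- → run G
t=23: L0/L1/L2 = -/ABHCEFG/- → run A
t=24: L0/L1/L2 = -/ABHCEFG/- → run A
t=25: L0/L1/L2 = -/ABHCEFG/- → run A
t=26: L0/L1/L2 = -/ABHCEFG/- → run A
t=27: L0/L1/L2 = -/ABHCEFG/- → run A
t=28: L0/L1/L2 = -/BHCEFG/- → run B
t=29: L0/L1/L2 = -/HCEFG/- → run H
t=30: L0/L1/L2 = -/HCEFG/- → run H
t=31: L0/L1/L2 = -/HCEFG/- → run H
t=32: L0/L1/L2 = -/CEFG/- → run C
t=33: L0/L1/L2 = -/EFG/- → run E
t=34: L0/L1/L2 = -/EFG/- → run E
t=35: L0/L1/L2 = -/EFG/- → run E
t=36: L0/L1/L2 = -/EFG/- → run E
t=37: L0/L1/L2 = -/EFG/- → run E
t=38: L0/L1/L2 = -/FG/- → run F
t=39: L0/L1/L2 = -/FG/- → run F
t=40: L0/L1/L2 = -/FG/- → run F
t=41: L0/L1/L2 = -/FG/- → run F
t=42: L0/L1/L2 = -/G/- → run G
t=43: L0/L1/L2 = -/G/- → run G
t=44: L0/L1/L2 = -/G/- → run G
t=45: L0/L1/L2 = -/G/- → run G
t=46: L0/L1/L2 = -/G/- → run G
t=47: (idle)
t=48: (idle)
t=49: (idle)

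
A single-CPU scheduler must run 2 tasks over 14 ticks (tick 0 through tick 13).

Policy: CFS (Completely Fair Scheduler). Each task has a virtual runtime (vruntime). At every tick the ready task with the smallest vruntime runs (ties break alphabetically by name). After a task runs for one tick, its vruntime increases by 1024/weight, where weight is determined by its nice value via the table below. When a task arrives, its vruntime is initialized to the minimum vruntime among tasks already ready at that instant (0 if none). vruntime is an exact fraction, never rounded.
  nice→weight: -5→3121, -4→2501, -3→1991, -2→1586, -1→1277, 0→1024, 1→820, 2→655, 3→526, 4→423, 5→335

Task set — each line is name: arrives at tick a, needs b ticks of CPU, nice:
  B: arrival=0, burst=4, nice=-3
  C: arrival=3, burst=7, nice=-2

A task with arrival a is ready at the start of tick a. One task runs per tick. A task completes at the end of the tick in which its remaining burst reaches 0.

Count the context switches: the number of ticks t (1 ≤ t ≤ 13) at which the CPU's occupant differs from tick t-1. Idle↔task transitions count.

t=0: vr[B=0] → run B
t=1: vr[B=1024/1991] → run B
t=2: vr[B=2048/1991] → run B
t=3: vr[B=3072/1991 C=3072/1991] → run B
t=4: vr[C=3072/1991] → run C
t=5: vr[C=3455488/1578863] → run C
t=6: vr[C=4474880/1578863] → run C
t=7: vr[C=5494272/1578863] → run C
t=8: vr[C=6513664/1578863] → run C
t=9: vr[C=7533056/1578863] → run C
t=10: vr[C=8552448/1578863] → run C
t=11: (idle)
t=12: (idle)
t=13: (idle)

context switches = 2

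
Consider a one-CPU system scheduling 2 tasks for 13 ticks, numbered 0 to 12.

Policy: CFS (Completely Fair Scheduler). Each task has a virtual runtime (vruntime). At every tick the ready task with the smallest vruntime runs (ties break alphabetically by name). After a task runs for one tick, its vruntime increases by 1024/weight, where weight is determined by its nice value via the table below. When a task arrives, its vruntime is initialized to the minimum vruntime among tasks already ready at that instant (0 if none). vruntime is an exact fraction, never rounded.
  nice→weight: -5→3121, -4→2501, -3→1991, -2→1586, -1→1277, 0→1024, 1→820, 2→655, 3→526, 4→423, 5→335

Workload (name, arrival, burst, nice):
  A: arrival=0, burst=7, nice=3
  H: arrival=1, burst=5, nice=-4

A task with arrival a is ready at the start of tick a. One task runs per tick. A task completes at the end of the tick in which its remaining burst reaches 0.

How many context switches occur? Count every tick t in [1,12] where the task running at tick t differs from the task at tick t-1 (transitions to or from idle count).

t=0: vr[A=0] → run A
t=1: vr[A=512/263 H=512/263] → run A
t=2: vr[A=1024/263 H=512/263] → run H
t=3: vr[A=1024/263 H=1549824/657763] → run H
t=4: vr[A=1024/263 H=1819136/657763] → run H
t=5: vr[A=1024/263 H=2088448/657763] → run H
t=6: vr[A=1024/263 H=2357760/657763] → run H
t=7: vr[A=1024/263] → run A
t=8: vr[A=1536/263] → run A
t=9: vr[A=2048/263] → run A
t=10: vr[A=2560/263] → run A
t=11: vr[A=3072/263] → run A
t=12: (idle)

context switches = 3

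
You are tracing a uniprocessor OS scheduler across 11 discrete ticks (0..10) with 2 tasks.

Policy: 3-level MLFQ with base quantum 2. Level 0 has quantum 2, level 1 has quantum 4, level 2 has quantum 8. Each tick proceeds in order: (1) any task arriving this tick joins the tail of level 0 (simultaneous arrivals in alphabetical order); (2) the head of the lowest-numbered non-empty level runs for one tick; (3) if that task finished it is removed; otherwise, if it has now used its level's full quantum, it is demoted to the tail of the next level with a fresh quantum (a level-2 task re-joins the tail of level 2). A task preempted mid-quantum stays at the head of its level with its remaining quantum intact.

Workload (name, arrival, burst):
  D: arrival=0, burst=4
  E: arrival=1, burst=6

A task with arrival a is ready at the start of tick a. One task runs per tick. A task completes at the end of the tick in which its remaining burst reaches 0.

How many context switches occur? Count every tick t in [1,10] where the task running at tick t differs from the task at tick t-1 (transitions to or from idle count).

context switches = 4

t=0: L0/L1/L2 = D/-/- → run D
t=1: L0/L1/L2 = DE/-/- → run D
t=2: L0/L1/L2 = E/D/- → run E
t=3: L0/L1/L2 = E/D/- → run E
t=4: L0/L1/L2 = -/DE/- → run D
t=5: L0/L1/L2 = -/DE/- → run D
t=6: L0/L1/L2 = -/E/- → run E
t=7: L0/L1/L2 = -/E/- → run E
t=8: L0/L1/L2 = -/E/- → run E
t=9: L0/L1/L2 = -/E/- → run E
t=10: (idle)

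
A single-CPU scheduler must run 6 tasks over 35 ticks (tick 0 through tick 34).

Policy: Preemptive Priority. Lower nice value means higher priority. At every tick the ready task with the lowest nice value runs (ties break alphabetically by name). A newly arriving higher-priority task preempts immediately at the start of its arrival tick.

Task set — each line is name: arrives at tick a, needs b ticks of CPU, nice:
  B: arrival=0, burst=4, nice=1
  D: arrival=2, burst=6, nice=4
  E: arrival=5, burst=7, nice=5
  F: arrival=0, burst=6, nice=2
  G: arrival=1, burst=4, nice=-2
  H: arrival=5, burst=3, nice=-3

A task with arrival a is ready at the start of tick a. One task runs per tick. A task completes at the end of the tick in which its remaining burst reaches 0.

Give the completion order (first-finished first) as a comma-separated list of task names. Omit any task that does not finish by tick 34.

t=0: ready={B,F} → run B
t=1: ready={B,F,G} → run G
t=2: ready={B,D,F,G} → run G
t=3: ready={B,D,F,G} → run G
t=4: ready={B,D,F,G} → run G
t=5: ready={B,D,E,F,H} → run H
t=6: ready={B,D,E,F,H} → run H
t=7: ready={B,D,E,F,H} → run H
t=8: ready={B,D,E,F} → run B
t=9: ready={B,D,E,F} → run B
t=10: ready={B,D,E,F} → run B
t=11: ready={D,E,F} → run F
t=12: ready={D,E,F} → run F
t=13: ready={D,E,F} → run F
t=14: ready={D,E,F} → run F
t=15: ready={D,E,F} → run F
t=16: ready={D,E,F} → run F
t=17: ready={D,E} → run D
t=18: ready={D,E} → run D
t=19: ready={D,E} → run D
t=20: ready={D,E} → run D
t=21: ready={D,E} → run D
t=22: ready={D,E} → run D
t=23: ready={E} → run E
t=24: ready={E} → run E
t=25: ready={E} → run E
t=26: ready={E} → run E
t=27: ready={E} → run E
t=28: ready={E} → run E
t=29: ready={E} → run E
t=30: (idle)
t=31: (idle)
t=32: (idle)
t=33: (idle)
t=34: (idle)

completion order = G, H, B, F, D, E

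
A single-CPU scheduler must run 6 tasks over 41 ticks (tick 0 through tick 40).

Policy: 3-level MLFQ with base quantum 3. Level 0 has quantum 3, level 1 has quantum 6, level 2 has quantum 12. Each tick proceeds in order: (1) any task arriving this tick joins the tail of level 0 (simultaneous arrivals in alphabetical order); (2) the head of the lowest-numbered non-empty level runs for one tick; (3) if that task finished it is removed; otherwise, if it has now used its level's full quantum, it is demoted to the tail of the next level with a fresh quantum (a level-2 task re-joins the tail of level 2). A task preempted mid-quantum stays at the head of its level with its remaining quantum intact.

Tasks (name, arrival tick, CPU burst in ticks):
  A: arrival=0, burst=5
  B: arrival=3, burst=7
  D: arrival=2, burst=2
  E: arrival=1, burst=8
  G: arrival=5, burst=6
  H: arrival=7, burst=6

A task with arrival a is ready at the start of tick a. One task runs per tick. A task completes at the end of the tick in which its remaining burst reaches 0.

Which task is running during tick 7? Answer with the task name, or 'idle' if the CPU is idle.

t=0: L0/L1/L2 = A/-/- → run A
t=1: L0/L1/L2 = AE/-/- → run A
t=2: L0/L1/L2 = AED/-/- → run A
t=3: L0/L1/L2 = EDB/A/- → run E
t=4: L0/L1/L2 = EDB/A/- → run E
t=5: L0/L1/L2 = EDBG/A/- → run E
t=6: L0/L1/L2 = DBG/AE/- → run D
t=7: L0/L1/L2 = DBGH/AE/- → run D
t=8: L0/L1/L2 = BGH/AE/- → run B
t=9: L0/L1/L2 = BGH/AE/- → run B
t=10: L0/L1/L2 = BGH/AE/- → run B
t=11: L0/L1/L2 = GH/AEB/- → run G
t=12: L0/L1/L2 = GH/AEB/- → run G
t=13: L0/L1/L2 = GH/AEB/- → run G
t=14: L0/L1/L2 = H/AEBG/- → run H
t=15: L0/L1/L2 = H/AEBG/- → run H
t=16: L0/L1/L2 = H/AEBG/- → run H
t=17: L0/L1/L2 = -/AEBGH/- → run A
t=18: L0/L1/L2 = -/AEBGH/- → run A
t=19: L0/L1/L2 = -/EBGH/- → run E
t=20: L0/L1/L2 = -/EBGH/- → run E
t=21: L0/L1/L2 = -/EBGH/- → run E
t=22: L0/L1/L2 = -/EBGH/- → run E
t=23: L0/L1/L2 = -/EBGH/- → run E
t=24: L0/L1/L2 = -/BGH/- → run B
t=25: L0/L1/L2 = -/BGH/- → run B
t=26: L0/L1/L2 = -/BGH/- → run B
t=27: L0/L1/L2 = -/BGH/- → run B
t=28: L0/L1/L2 = -/GH/- → run G
t=29: L0/L1/L2 = -/GH/- → run G
t=30: L0/L1/L2 = -/GH/- → run G
t=31: L0/L1/L2 = -/H/- → run H
t=32: L0/L1/L2 = -/H/- → run H
t=33: L0/L1/L2 = -/H/- → run H
t=34: (idle)
t=35: (idle)
t=36: (idle)
t=37: (idle)
t=38: (idle)
t=39: (idle)
t=40: (idle)

running at tick 7 = D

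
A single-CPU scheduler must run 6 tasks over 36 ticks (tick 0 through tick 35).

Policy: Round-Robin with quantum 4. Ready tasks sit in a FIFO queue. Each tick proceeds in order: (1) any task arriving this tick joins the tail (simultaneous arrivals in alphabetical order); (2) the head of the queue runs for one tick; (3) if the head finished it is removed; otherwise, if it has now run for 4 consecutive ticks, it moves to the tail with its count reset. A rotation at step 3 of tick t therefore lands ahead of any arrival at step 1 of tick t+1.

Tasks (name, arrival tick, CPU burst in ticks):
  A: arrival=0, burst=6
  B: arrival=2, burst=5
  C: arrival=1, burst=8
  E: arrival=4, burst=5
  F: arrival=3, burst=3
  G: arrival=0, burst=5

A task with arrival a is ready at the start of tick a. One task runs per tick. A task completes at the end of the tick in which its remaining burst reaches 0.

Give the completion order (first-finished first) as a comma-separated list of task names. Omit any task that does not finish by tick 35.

t=0: queue=[A,G] q_used=0 → run A
t=1: queue=[A,G,C] q_used=1 → run A
t=2: queue=[A,G,C,B] q_used=2 → run A
t=3: queue=[A,G,C,B,F] q_used=3 → run A
t=4: queue=[G,C,B,F,A,E] q_used=0 → run G
t=5: queue=[G,C,B,F,A,E] q_used=1 → run G
t=6: queue=[G,C,B,F,A,E] q_used=2 → run G
t=7: queue=[G,C,B,F,A,E] q_used=3 → run G
t=8: queue=[C,B,F,A,E,G] q_used=0 → run C
t=9: queue=[C,B,F,A,E,G] q_used=1 → run C
t=10: queue=[C,B,F,A,E,G] q_used=2 → run C
t=11: queue=[C,B,F,A,E,G] q_used=3 → run C
t=12: queue=[B,F,A,E,G,C] q_used=0 → run B
t=13: queue=[B,F,A,E,G,C] q_used=1 → run B
t=14: queue=[B,F,A,E,G,C] q_used=2 → run B
t=15: queue=[B,F,A,E,G,C] q_used=3 → run B
t=16: queue=[F,A,E,G,C,B] q_used=0 → run F
t=17: queue=[F,A,E,G,C,B] q_used=1 → run F
t=18: queue=[F,A,E,G,C,B] q_used=2 → run F
t=19: queue=[A,E,G,C,B] q_used=0 → run A
t=20: queue=[A,E,G,C,B] q_used=1 → run A
t=21: queue=[E,G,C,B] q_used=0 → run E
t=22: queue=[E,G,C,B] q_used=1 → run E
t=23: queue=[E,G,C,B] q_used=2 → run E
t=24: queue=[E,G,C,B] q_used=3 → run E
t=25: queue=[G,C,B,E] q_used=0 → run G
t=26: queue=[C,B,E] q_used=0 → run C
t=27: queue=[C,B,E] q_used=1 → run C
t=28: queue=[C,B,E] q_used=2 → run C
t=29: queue=[C,B,E] q_used=3 → run C
t=30: queue=[B,E] q_used=0 → run B
t=31: queue=[E] q_used=0 → run E
t=32: (idle)
t=33: (idle)
t=34: (idle)
t=35: (idle)

completion order = F, A, G, C, B, E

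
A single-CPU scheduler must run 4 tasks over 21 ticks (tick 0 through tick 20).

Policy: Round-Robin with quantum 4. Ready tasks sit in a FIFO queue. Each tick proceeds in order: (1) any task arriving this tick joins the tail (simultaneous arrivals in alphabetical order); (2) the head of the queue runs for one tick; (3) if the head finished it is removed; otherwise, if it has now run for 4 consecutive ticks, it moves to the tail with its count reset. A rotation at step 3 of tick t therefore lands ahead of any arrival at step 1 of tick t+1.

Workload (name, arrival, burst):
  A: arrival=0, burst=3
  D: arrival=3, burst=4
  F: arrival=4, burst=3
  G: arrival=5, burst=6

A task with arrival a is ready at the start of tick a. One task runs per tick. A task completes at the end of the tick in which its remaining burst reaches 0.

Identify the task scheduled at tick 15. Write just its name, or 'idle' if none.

t=0: queue=[A] q_used=0 → run A
t=1: queue=[A] q_used=1 → run A
t=2: queue=[A] q_used=2 → run A
t=3: queue=[D] q_used=0 → run D
t=4: queue=[D,F] q_used=1 → run D
t=5: queue=[D,F,G] q_used=2 → run D
t=6: queue=[D,F,G] q_used=3 → run D
t=7: queue=[F,G] q_used=0 → run F
t=8: queue=[F,G] q_used=1 → run F
t=9: queue=[F,G] q_used=2 → run F
t=10: queue=[G] q_used=0 → run G
t=11: queue=[G] q_used=1 → run G
t=12: queue=[G] q_used=2 → run G
t=13: queue=[G] q_used=3 → run G
t=14: queue=[G] q_used=0 → run G
t=15: queue=[G] q_used=1 → run G
t=16: (idle)
t=17: (idle)
t=18: (idle)
t=19: (idle)
t=20: (idle)

running at tick 15 = G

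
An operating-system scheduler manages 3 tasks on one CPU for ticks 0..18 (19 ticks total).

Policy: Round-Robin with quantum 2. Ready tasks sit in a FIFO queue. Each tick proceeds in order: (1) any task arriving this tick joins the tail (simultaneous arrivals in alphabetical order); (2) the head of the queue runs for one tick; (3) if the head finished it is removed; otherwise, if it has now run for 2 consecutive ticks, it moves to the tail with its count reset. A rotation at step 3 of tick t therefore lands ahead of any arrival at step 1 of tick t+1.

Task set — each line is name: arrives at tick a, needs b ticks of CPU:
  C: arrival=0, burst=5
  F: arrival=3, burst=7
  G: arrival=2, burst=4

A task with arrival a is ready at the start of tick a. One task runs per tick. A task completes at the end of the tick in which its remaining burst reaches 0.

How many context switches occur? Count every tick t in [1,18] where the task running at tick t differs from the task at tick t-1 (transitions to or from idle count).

context switches = 6

t=0: queue=[C] q_used=0 → run C
t=1: queue=[C] q_used=1 → run C
t=2: queue=[C,G] q_used=0 → run C
t=3: queue=[C,G,F] q_used=1 → run C
t=4: queue=[G,F,C] q_used=0 → run G
t=5: queue=[G,F,C] q_used=1 → run G
t=6: queue=[F,C,G] q_used=0 → run F
t=7: queue=[F,C,G] q_used=1 → run F
t=8: queue=[C,G,F] q_used=0 → run C
t=9: queue=[G,F] q_used=0 → run G
t=10: queue=[G,F] q_used=1 → run G
t=11: queue=[F] q_used=0 → run F
t=12: queue=[F] q_used=1 → run F
t=13: queue=[F] q_used=0 → run F
t=14: queue=[F] q_used=1 → run F
t=15: queue=[F] q_used=0 → run F
t=16: (idle)
t=17: (idle)
t=18: (idle)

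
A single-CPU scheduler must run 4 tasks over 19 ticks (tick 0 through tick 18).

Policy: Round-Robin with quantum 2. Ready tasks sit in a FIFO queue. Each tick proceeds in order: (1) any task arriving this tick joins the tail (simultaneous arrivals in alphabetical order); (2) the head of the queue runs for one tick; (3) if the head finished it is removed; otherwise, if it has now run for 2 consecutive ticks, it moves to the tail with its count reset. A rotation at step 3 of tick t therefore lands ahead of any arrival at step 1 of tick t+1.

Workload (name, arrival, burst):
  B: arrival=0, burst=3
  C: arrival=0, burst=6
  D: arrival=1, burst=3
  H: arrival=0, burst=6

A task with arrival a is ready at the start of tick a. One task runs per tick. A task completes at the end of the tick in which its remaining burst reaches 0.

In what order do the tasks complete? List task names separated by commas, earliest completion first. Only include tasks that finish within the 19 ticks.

completion order = B, D, C, H

t=0: queue=[B,C,H] q_used=0 → run B
t=1: queue=[B,C,H,D] q_used=1 → run B
t=2: queue=[C,H,D,B] q_used=0 → run C
t=3: queue=[C,H,D,B] q_used=1 → run C
t=4: queue=[H,D,B,C] q_used=0 → run H
t=5: queue=[H,D,B,C] q_used=1 → run H
t=6: queue=[D,B,C,H] q_used=0 → run D
t=7: queue=[D,B,C,H] q_used=1 → run D
t=8: queue=[B,C,H,D] q_used=0 → run B
t=9: queue=[C,H,D] q_used=0 → run C
t=10: queue=[C,H,D] q_used=1 → run C
t=11: queue=[H,D,C] q_used=0 → run H
t=12: queue=[H,D,C] q_used=1 → run H
t=13: queue=[D,C,H] q_used=0 → run D
t=14: queue=[C,H] q_used=0 → run C
t=15: queue=[C,H] q_used=1 → run C
t=16: queue=[H] q_used=0 → run H
t=17: queue=[H] q_used=1 → run H
t=18: (idle)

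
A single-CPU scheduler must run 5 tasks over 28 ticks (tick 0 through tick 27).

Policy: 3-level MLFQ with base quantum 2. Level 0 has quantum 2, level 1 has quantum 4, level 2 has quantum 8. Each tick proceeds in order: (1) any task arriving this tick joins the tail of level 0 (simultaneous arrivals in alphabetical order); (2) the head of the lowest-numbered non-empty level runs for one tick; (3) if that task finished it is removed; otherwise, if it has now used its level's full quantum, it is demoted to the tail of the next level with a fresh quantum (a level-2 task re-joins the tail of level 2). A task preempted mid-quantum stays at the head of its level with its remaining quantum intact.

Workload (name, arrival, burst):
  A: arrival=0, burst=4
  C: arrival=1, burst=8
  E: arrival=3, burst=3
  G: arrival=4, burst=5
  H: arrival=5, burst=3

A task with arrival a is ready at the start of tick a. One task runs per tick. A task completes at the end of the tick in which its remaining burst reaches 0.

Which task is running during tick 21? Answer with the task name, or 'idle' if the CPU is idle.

running at tick 21 = C

t=0: L0/L1/L2 = A/-/- → run A
t=1: L0/L1/L2 = AC/-/- → run A
t=2: L0/L1/L2 = C/A/- → run C
t=3: L0/L1/L2 = CE/A/- → run C
t=4: L0/L1/L2 = EG/AC/- → run E
t=5: L0/L1/L2 = EGH/AC/- → run E
t=6: L0/L1/L2 = GH/ACE/- → run G
t=7: L0/L1/L2 = GH/ACE/- → run G
t=8: L0/L1/L2 = H/ACEG/- → run H
t=9: L0/L1/L2 = H/ACEG/- → run H
t=10: L0/L1/L2 = -/ACEGH/- → run A
t=11: L0/L1/L2 = -/ACEGH/- → run A
t=12: L0/L1/L2 = -/CEGH/- → run C
t=13: L0/L1/L2 = -/CEGH/- → run C
t=14: L0/L1/L2 = -/CEGH/- → run C
t=15: L0/L1/L2 = -/CEGH/- → run C
t=16: L0/L1/L2 = -/EGH/C → run E
t=17: L0/L1/L2 = -/GH/C → run G
t=18: L0/L1/L2 = -/GH/C → run G
t=19: L0/L1/L2 = -/GH/C → run G
t=20: L0/L1/L2 = -/H/C → run H
t=21: L0/L1/L2 = -/-/C → run C
t=22: L0/L1/L2 = -/-/C → run C
t=23: (idle)
t=24: (idle)
t=25: (idle)
t=26: (idle)
t=27: (idle)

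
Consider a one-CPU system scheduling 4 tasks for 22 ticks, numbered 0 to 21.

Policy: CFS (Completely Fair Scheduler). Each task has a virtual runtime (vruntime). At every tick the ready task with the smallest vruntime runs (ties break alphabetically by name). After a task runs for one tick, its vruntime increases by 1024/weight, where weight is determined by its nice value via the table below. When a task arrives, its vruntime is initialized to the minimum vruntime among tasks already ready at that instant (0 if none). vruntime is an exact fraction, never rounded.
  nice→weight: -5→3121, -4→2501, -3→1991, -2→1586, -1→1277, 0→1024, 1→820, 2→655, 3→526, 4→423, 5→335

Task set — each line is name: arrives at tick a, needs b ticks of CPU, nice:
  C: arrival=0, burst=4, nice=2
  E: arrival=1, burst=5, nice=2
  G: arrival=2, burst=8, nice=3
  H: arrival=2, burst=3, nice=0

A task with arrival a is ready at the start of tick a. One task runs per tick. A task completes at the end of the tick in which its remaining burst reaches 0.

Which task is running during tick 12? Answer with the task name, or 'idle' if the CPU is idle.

running at tick 12 = G

t=0: vr[C=0] → run C
t=1: vr[C=1024/655 E=1024/655] → run C
t=2: vr[C=2048/655 E=1024/655 G=1024/655 H=1024/655] → run E
t=3: vr[C=2048/655 E=2048/655 G=1024/655 H=1024/655] → run G
t=4: vr[C=2048/655 E=2048/655 G=604672/172265 H=1024/655] → run H
t=5: vr[C=2048/655 E=2048/655 G=604672/172265 H=1679/655] → run H
t=6: vr[C=2048/655 E=2048/655 G=604672/172265 H=2334/655] → run C
t=7: vr[C=3072/655 E=2048/655 G=604672/172265 H=2334/655] → run E
t=8: vr[C=3072/655 E=3072/655 G=604672/172265 H=2334/655] → run G
t=9: vr[C=3072/655 E=3072/655 G=940032/172265 H=2334/655] → run H
t=10: vr[C=3072/655 E=3072/655 G=940032/172265] → run C
t=11: vr[E=3072/655 G=940032/172265] → run E
t=12: vr[E=4096/655 G=940032/172265] → run G
t=13: vr[E=4096/655 G=1275392/172265] → run E
t=14: vr[E=1024/131 G=1275392/172265] → run G
t=15: vr[E=1024/131 G=1610752/172265] → run E
t=16: vr[G=1610752/172265] → run G
t=17: vr[G=1946112/172265] → run G
t=18: vr[G=2281472/172265] → run G
t=19: vr[G=2616832/172265] → run G
t=20: (idle)
t=21: (idle)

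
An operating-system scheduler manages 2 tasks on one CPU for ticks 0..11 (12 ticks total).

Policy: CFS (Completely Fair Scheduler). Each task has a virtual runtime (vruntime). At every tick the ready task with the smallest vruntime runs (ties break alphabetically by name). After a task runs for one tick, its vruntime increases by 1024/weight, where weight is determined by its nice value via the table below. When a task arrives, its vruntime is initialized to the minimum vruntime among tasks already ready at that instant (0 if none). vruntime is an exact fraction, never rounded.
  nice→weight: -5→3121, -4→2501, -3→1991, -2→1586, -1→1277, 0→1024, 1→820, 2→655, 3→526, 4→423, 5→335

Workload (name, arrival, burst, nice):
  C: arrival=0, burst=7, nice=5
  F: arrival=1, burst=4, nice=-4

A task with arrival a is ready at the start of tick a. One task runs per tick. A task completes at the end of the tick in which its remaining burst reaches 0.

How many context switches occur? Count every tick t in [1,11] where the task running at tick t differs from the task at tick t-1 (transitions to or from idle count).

context switches = 3

t=0: vr[C=0] → run C
t=1: vr[C=1024/335 F=1024/335] → run C
t=2: vr[C=2048/335 F=1024/335] → run F
t=3: vr[C=2048/335 F=2904064/837835] → run F
t=4: vr[C=2048/335 F=3247104/837835] → run F
t=5: vr[C=2048/335 F=3590144/837835] → run F
t=6: vr[C=2048/335] → run C
t=7: vr[C=3072/335] → run C
t=8: vr[C=4096/335] → run C
t=9: vr[C=1024/67] → run C
t=10: vr[C=6144/335] → run C
t=11: (idle)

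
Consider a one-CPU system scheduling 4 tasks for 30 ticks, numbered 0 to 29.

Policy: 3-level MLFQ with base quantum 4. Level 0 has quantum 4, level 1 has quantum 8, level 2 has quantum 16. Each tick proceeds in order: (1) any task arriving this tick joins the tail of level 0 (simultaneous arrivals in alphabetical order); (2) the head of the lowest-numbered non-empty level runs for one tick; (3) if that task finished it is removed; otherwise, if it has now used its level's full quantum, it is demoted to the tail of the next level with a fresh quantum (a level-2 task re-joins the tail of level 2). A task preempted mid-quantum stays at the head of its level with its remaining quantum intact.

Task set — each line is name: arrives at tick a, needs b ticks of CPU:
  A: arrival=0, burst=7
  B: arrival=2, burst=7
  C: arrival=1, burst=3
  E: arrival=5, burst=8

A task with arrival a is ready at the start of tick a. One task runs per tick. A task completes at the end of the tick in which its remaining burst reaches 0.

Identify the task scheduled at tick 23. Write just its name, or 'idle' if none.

running at tick 23 = E

t=0: L0/L1/L2 = A/-/- → run A
t=1: L0/L1/L2 = AC/-/- → run A
t=2: L0/L1/L2 = ACB/-/- → run A
t=3: L0/L1/L2 = ACB/-/- → run A
t=4: L0/L1/L2 = CB/A/- → run C
t=5: L0/L1/L2 = CBE/A/- → run C
t=6: L0/L1/L2 = CBE/A/- → run C
t=7: L0/L1/L2 = BE/A/- → run B
t=8: L0/L1/L2 = BE/A/- → run B
t=9: L0/L1/L2 = BE/A/- → run B
t=10: L0/L1/L2 = BE/A/- → run B
t=11: L0/L1/L2 = E/AB/- → run E
t=12: L0/L1/L2 = E/AB/- → run E
t=13: L0/L1/L2 = E/AB/- → run E
t=14: L0/L1/L2 = E/AB/- → run E
t=15: L0/L1/L2 = -/ABE/- → run A
t=16: L0/L1/L2 = -/ABE/- → run A
t=17: L0/L1/L2 = -/ABE/- → run A
t=18: L0/L1/L2 = -/BE/- → run B
t=19: L0/L1/L2 = -/BE/- → run B
t=20: L0/L1/L2 = -/BE/- → run B
t=21: L0/L1/L2 = -/E/- → run E
t=22: L0/L1/L2 = -/E/- → run E
t=23: L0/L1/L2 = -/E/- → run E
t=24: L0/L1/L2 = -/E/- → run E
t=25: (idle)
t=26: (idle)
t=27: (idle)
t=28: (idle)
t=29: (idle)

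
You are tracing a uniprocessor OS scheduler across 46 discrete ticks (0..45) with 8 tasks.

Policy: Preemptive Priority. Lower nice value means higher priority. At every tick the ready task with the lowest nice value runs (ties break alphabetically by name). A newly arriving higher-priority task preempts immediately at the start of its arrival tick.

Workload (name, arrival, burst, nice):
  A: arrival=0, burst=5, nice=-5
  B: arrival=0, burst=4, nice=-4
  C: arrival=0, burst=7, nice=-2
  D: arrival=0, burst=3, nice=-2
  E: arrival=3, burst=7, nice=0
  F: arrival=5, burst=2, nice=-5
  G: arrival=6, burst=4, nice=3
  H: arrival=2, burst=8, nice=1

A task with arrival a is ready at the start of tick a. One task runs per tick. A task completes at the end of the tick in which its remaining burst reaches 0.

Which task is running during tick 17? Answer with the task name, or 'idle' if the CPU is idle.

t=0: ready={A,B,C,D} → run A
t=1: ready={A,B,C,D} → run A
t=2: ready={A,B,C,D,H} → run A
t=3: ready={A,B,C,D,E,H} → run A
t=4: ready={A,B,C,D,E,H} → run A
t=5: ready={B,C,D,E,F,H} → run F
t=6: ready={B,C,D,E,F,G,H} → run F
t=7: ready={B,C,D,E,G,H} → run B
t=8: ready={B,C,D,E,G,H} → run B
t=9: ready={B,C,D,E,G,H} → run B
t=10: ready={B,C,D,E,G,H} → run B
t=11: ready={C,D,E,G,H} → run C
t=12: ready={C,D,E,G,H} → run C
t=13: ready={C,D,E,G,H} → run C
t=14: ready={C,D,E,G,H} → run C
t=15: ready={C,D,E,G,H} → run C
t=16: ready={C,D,E,G,H} → run C
t=17: ready={C,D,E,G,H} → run C
t=18: ready={D,E,G,H} → run D
t=19: ready={D,E,G,H} → run D
t=20: ready={D,E,G,H} → run D
t=21: ready={E,G,H} → run E
t=22: ready={E,G,H} → run E
t=23: ready={E,G,H} → run E
t=24: ready={E,G,H} → run E
t=25: ready={E,G,H} → run E
t=26: ready={E,G,H} → run E
t=27: ready={E,G,H} → run E
t=28: ready={G,H} → run H
t=29: ready={G,H} → run H
t=30: ready={G,H} → run H
t=31: ready={G,H} → run H
t=32: ready={G,H} → run H
t=33: ready={G,H} → run H
t=34: ready={G,H} → run H
t=35: ready={G,H} → run H
t=36: ready={G} → run G
t=37: ready={G} → run G
t=38: ready={G} → run G
t=39: ready={G} → run G
t=40: (idle)
t=41: (idle)
t=42: (idle)
t=43: (idle)
t=44: (idle)
t=45: (idle)

running at tick 17 = C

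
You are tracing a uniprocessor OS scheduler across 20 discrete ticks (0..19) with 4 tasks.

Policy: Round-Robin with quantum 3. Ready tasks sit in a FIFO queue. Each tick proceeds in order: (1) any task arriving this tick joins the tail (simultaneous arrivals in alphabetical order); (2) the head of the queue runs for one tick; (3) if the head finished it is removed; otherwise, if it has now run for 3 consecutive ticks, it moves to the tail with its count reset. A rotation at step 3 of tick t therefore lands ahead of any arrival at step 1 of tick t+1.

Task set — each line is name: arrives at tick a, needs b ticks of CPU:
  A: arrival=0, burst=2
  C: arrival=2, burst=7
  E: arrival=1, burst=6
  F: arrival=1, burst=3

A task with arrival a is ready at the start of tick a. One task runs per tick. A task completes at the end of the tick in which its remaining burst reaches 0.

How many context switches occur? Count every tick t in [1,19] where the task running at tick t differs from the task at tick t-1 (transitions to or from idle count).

context switches = 6

t=0: queue=[A] q_used=0 → run A
t=1: queue=[A,E,F] q_used=1 → run A
t=2: queue=[E,F,C] q_used=0 → run E
t=3: queue=[E,F,C] q_used=1 → run E
t=4: queue=[E,F,C] q_used=2 → run E
t=5: queue=[F,C,E] q_used=0 → run F
t=6: queue=[F,C,E] q_used=1 → run F
t=7: queue=[F,C,E] q_used=2 → run F
t=8: queue=[C,E] q_used=0 → run C
t=9: queue=[C,E] q_used=1 → run C
t=10: queue=[C,E] q_used=2 → run C
t=11: queue=[E,C] q_used=0 → run E
t=12: queue=[E,C] q_used=1 → run E
t=13: queue=[E,C] q_used=2 → run E
t=14: queue=[C] q_used=0 → run C
t=15: queue=[C] q_used=1 → run C
t=16: queue=[C] q_used=2 → run C
t=17: queue=[C] q_used=0 → run C
t=18: (idle)
t=19: (idle)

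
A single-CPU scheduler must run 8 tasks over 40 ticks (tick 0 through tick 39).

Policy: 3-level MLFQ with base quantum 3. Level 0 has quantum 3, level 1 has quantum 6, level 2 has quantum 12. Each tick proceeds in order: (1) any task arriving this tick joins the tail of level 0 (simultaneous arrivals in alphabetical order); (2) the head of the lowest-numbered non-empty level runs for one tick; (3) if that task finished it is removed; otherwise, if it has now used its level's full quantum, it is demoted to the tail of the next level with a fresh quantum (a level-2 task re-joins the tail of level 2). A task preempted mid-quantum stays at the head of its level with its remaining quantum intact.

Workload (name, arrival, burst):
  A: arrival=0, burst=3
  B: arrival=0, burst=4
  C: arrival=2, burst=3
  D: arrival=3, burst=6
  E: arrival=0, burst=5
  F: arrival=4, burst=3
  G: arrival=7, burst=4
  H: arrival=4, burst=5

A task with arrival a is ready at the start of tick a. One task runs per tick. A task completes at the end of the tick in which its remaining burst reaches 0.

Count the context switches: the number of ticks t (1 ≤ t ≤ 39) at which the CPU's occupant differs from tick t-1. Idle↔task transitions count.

t=0: L0/L1/L2 = ABE/-/- → run A
t=1: L0/L1/L2 = ABE/-/- → run A
t=2: L0/L1/L2 = ABEC/-/- → run A
t=3: L0/L1/L2 = BECD/-/- → run B
t=4: L0/L1/L2 = BECDFH/-/- → run B
t=5: L0/L1/L2 = BECDFH/-/- → run B
t=6: L0/L1/L2 = ECDFH/B/- → run E
t=7: L0/L1/L2 = ECDFHG/B/- → run E
t=8: L0/L1/L2 = ECDFHG/B/- → run E
t=9: L0/L1/L2 = CDFHG/BE/- → run C
t=10: L0/L1/L2 = CDFHG/BE/- → run C
t=11: L0/L1/L2 = CDFHG/BE/- → run C
t=12: L0/L1/L2 = DFHG/BE/- → run D
t=13: L0/L1/L2 = DFHG/BE/- → run D
t=14: L0/L1/L2 = DFHG/BE/- → run D
t=15: L0/L1/L2 = FHG/BED/- → run F
t=16: L0/L1/L2 = FHG/BED/- → run F
t=17: L0/L1/L2 = FHG/BED/- → run F
t=18: L0/L1/L2 = HG/BED/- → run H
t=19: L0/L1/L2 = HG/BED/- → run H
t=20: L0/L1/L2 = HG/BED/- → run H
t=21: L0/L1/L2 = G/BEDH/- → run G
t=22: L0/L1/L2 = G/BEDH/- → run G
t=23: L0/L1/L2 = G/BEDH/- → run G
t=24: L0/L1/L2 = -/BEDHG/- → run B
t=25: L0/L1/L2 = -/EDHG/- → run E
t=26: L0/L1/L2 = -/EDHG/- → run E
t=27: L0/L1/L2 = -/DHG/- → run D
t=28: L0/L1/L2 = -/DHG/- → run D
t=29: L0/L1/L2 = -/DHG/- → run D
t=30: L0/L1/L2 = -/HG/- → run H
t=31: L0/L1/L2 = -/HG/- → run H
t=32: L0/L1/L2 = -/G/- → run G
t=33: (idle)
t=34: (idle)
t=35: (idle)
t=36: (idle)
t=37: (idle)
t=38: (idle)
t=39: (idle)

context switches = 13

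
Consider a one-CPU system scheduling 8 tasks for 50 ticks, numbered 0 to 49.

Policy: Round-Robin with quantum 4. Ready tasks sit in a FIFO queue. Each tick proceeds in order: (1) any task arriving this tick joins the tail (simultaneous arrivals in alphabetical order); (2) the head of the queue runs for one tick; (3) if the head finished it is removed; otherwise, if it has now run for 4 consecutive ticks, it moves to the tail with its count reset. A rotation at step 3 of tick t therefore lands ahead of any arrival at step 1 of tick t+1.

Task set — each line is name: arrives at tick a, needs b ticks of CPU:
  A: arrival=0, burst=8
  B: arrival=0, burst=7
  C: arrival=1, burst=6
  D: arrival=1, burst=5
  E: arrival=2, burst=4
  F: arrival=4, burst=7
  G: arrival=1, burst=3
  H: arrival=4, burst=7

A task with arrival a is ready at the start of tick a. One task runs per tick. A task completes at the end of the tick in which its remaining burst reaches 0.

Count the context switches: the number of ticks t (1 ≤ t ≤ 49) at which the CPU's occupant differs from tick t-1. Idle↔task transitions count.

context switches = 14

t=0: queue=[A,B] q_used=0 → run A
t=1: queue=[A,B,C,D,G] q_used=1 → run A
t=2: queue=[A,B,C,D,G,E] q_used=2 → run A
t=3: queue=[A,B,C,D,G,E] q_used=3 → run A
t=4: queue=[B,C,D,G,E,A,F,H] q_used=0 → run B
t=5: queue=[B,C,D,G,E,A,F,H] q_used=1 → run B
t=6: queue=[B,C,D,G,E,A,F,H] q_used=2 → run B
t=7: queue=[B,C,D,G,E,A,F,H] q_used=3 → run B
t=8: queue=[C,D,G,E,A,F,H,B] q_used=0 → run C
t=9: queue=[C,D,G,E,A,F,H,B] q_used=1 → run C
t=10: queue=[C,D,G,E,A,F,H,B] q_used=2 → run C
t=11: queue=[C,D,G,E,A,F,H,B] q_used=3 → run C
t=12: queue=[D,G,E,A,F,H,B,C] q_used=0 → run D
t=13: queue=[D,G,E,A,F,H,B,C] q_used=1 → run D
t=14: queue=[D,G,E,A,F,H,B,C] q_used=2 → run D
t=15: queue=[D,G,E,A,F,H,B,C] q_used=3 → run D
t=16: queue=[G,E,A,F,H,B,C,D] q_used=0 → run G
t=17: queue=[G,E,A,F,H,B,C,D] q_used=1 → run G
t=18: queue=[G,E,A,F,H,B,C,D] q_used=2 → run G
t=19: queue=[E,A,F,H,B,C,D] q_used=0 → run E
t=20: queue=[E,A,F,H,B,C,D] q_used=1 → run E
t=21: queue=[E,A,F,H,B,C,D] q_used=2 → run E
t=22: queue=[E,A,F,H,B,C,D] q_used=3 → run E
t=23: queue=[A,F,H,B,C,D] q_used=0 → run A
t=24: queue=[A,F,H,B,C,D] q_used=1 → run A
t=25: queue=[A,F,H,B,C,D] q_used=2 → run A
t=26: queue=[A,F,H,B,C,D] q_used=3 → run A
t=27: queue=[F,H,B,C,D] q_used=0 → run F
t=28: queue=[F,H,B,C,D] q_used=1 → run F
t=29: queue=[F,H,B,C,D] q_used=2 → run F
t=30: queue=[F,H,B,C,D] q_used=3 → run F
t=31: queue=[H,B,C,D,F] q_used=0 → run H
t=32: queue=[H,B,C,D,F] q_used=1 → run H
t=33: queue=[H,B,C,D,F] q_used=2 → run H
t=34: queue=[H,B,C,D,F] q_used=3 → run H
t=35: queue=[B,C,D,F,H] q_used=0 → run B
t=36: queue=[B,C,D,F,H] q_used=1 → run B
t=37: queue=[B,C,D,F,H] q_used=2 → run B
t=38: queue=[C,D,F,H] q_used=0 → run C
t=39: queue=[C,D,F,H] q_used=1 → run C
t=40: queue=[D,F,H] q_used=0 → run D
t=41: queue=[F,H] q_used=0 → run F
t=42: queue=[F,H] q_used=1 → run F
t=43: queue=[F,H] q_used=2 → run F
t=44: queue=[H] q_used=0 → run H
t=45: queue=[H] q_used=1 → run H
t=46: queue=[H] q_used=2 → run H
t=47: (idle)
t=48: (idle)
t=49: (idle)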